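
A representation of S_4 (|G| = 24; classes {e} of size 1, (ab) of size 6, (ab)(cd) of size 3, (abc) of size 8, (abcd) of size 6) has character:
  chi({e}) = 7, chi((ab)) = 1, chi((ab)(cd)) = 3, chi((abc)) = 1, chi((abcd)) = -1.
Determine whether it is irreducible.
Not irreducible (reducible): <chi, chi> = 4 > 1.

Why: <chi, chi> = (1/|G|) sum_C |C| * |chi(C)|^2 = (1/24)[1*|7|^2 + 6*|1|^2 + 3*|3|^2 + 8*|1|^2 + 6*|-1|^2]
  = (1/24)[(49) + (6) + (27) + (8) + (6)] = 96/24 = 4.
A character is irreducible iff <chi, chi> = 1, so this representation is reducible.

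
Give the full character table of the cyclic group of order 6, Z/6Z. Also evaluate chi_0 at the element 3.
Character table of Z/6Z (irreps indexed chi_0,...,chi_5 with chi_k(m) = zeta_6^(k*m), zeta_6 = exp(2*pi*i/6)):
  irrep \ class  {0} (size 1)  {1} (size 1)    {2} (size 1)    {3} (size 1)  {4} (size 1)    {5} (size 1)  
  chi_0          1             1               1               1             1               1             
  chi_1          1             exp(I*pi/3)     exp(2*I*pi/3)   -1            exp(-2*I*pi/3)  exp(-I*pi/3)  
  chi_2          1             exp(2*I*pi/3)   exp(-2*I*pi/3)  1             exp(2*I*pi/3)   exp(-2*I*pi/3)
  chi_3          1             -1              1               -1            1               -1            
  chi_4          1             exp(-2*I*pi/3)  exp(2*I*pi/3)   1             exp(-2*I*pi/3)  exp(2*I*pi/3) 
  chi_5          1             exp(-I*pi/3)    exp(-2*I*pi/3)  -1            exp(2*I*pi/3)   exp(I*pi/3)   

Spot check: chi_0(3) = zeta_6^(0*3) = zeta_6^0 = 1.

Justification: Z/6Z is abelian, so all 6 irreducible complex representations are 1-dimensional. They are given by chi_k(m) = zeta_6^(k*m) for k = 0,...,5. Row orthogonality: sum_m chi_k(m) conj(chi_l(m)) = 6 * [k = l].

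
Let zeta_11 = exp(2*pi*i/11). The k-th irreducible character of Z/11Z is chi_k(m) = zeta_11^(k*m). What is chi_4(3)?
chi_4(3) = zeta_11^12 = exp(2*I*pi/11)

Explanation: chi_4(3) = zeta_11^(4*3) = zeta_11^12. Since zeta_11^11 = 1, this equals zeta_11^1 = exp(2*pi*i*1/11) = exp(2*I*pi/11).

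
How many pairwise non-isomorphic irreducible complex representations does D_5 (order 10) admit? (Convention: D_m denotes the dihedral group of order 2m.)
4

Why: The number of irreducible complex representations of a finite group equals its number of conjugacy classes. D_5 has 4 conjugacy classes ((n+3)/2 for n odd), so D_5 (order 10) has exactly 4 irreducible complex representations.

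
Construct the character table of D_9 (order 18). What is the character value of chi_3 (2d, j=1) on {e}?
Conjugacy classes: {e} of size 1, {r^1, r^8} of size 2, {r^2, r^7} of size 2, {r^3, r^6} of size 2, {r^4, r^5} of size 2, {s, sr, ..., sr^8} of size 9.
Character table:
  irrep \ class              {e} (size 1)  {r^1, r^8} (size 2)  {r^2, r^7} (size 2)  {r^3, r^6} (size 2)  {r^4, r^5} (size 2)  {s, sr, ..., sr^8} (size 9)
  chi_1 (triv)               1             1                    1                    1                    1                    1                          
  chi_2 (sign: r->1, s->-1)  1             1                    1                    1                    1                    -1                         
  chi_3 (2d, j=1)            2             2*cos(2*pi/9)        2*cos(4*pi/9)        -1                   -2*cos(pi/9)         0                          
  chi_4 (2d, j=2)            2             2*cos(4*pi/9)        -2*cos(pi/9)         -1                   2*cos(2*pi/9)        0                          
  chi_5 (2d, j=3)            2             -1                   -1                   2                    -1                   0                          
  chi_6 (2d, j=4)            2             -2*cos(pi/9)         2*cos(2*pi/9)        -1                   2*cos(4*pi/9)        0                          

Spot check: chi_3 (2d, j=1) on {e} = 2.

Proof sketch: D_9 has order 2*9 = 18 with 6 conjugacy classes, hence 6 irreducibles. Sum of squared dims 1 + 1 + 4 + 4 + 4 + 4 = 18 = |G|. Linear characters come from the abelianisation; the 2-dimensional irreps have character r^k -> 2*cos(2*pi*j*k/9), reflections -> 0.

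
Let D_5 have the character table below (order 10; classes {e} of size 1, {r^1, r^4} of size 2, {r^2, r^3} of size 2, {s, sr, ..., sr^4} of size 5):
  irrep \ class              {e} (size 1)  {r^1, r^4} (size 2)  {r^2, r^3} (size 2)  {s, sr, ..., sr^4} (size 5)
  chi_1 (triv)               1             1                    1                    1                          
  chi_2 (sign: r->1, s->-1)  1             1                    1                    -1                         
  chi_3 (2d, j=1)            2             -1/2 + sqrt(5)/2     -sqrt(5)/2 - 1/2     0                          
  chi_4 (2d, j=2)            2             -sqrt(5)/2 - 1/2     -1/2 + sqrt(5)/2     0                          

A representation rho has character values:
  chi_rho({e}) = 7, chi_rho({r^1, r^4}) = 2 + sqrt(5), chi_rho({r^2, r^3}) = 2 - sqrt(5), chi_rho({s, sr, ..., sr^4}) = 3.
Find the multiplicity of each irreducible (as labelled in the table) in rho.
Multiplicities: chi_1: 3, chi_2: 0, chi_3: 2, chi_4: 0.

Details: Use <chi_rho, chi> = (1/|G|) sum_C |C| * chi_rho(C) * conj(chi(C)) with |G| = 10 for each irreducible chi in the table:
  <chi_rho, chi_1> = (1/10)[1*(7)*conj(1) + 2*(2 + sqrt(5))*conj(1) + 2*(2 - sqrt(5))*conj(1) + 5*(3)*conj(1)]
      = (1/10)[(7) + (4 + 2*sqrt(5)) + (4 - 2*sqrt(5)) + (15)] = 30/10 = 3
  <chi_rho, chi_2> = (1/10)[1*(7)*conj(1) + 2*(2 + sqrt(5))*conj(1) + 2*(2 - sqrt(5))*conj(1) + 5*(3)*conj(-1)]
      = (1/10)[(7) + (4 + 2*sqrt(5)) + (4 - 2*sqrt(5)) + (-15)] = 0/10 = 0
  <chi_rho, chi_3> = (1/10)[1*(7)*conj(2) + 2*(2 + sqrt(5))*conj(-1/2 + sqrt(5)/2) + 2*(2 - sqrt(5))*conj(-sqrt(5)/2 - 1/2) + 5*(3)*conj(0)]
      = (1/10)[(14) + (sqrt(5) + 3) + (3 - sqrt(5)) + (0)] = 20/10 = 2
  <chi_rho, chi_4> = (1/10)[1*(7)*conj(2) + 2*(2 + sqrt(5))*conj(-sqrt(5)/2 - 1/2) + 2*(2 - sqrt(5))*conj(-1/2 + sqrt(5)/2) + 5*(3)*conj(0)]
      = (1/10)[(14) + (-7 - 3*sqrt(5)) + (-7 + 3*sqrt(5)) + (0)] = 0/10 = 0
Dimension check: dim(rho) = sum (mult * dim) = 3*1 + 0*1 + 2*2 + 0*2 = 7 = chi_rho(e) = 7.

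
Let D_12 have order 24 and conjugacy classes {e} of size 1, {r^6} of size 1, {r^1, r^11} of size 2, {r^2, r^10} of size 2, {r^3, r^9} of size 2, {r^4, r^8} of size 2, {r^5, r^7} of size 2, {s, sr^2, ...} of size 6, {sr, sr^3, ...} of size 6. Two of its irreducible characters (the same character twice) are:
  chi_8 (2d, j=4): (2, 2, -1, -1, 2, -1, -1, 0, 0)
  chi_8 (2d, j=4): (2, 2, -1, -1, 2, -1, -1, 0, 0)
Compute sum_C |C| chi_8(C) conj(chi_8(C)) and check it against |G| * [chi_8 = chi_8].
Sum = 24 = |G| = 24; so <chi_8, chi_8> = 1 (norm-1 confirms irreducibility).

Derivation: Compute term by term over conjugacy classes (|C| * chi_8(C) * conj(chi_8(C))):
  1*(2)*conj(2) + 1*(2)*conj(2) + 2*(-1)*conj(-1) + 2*(-1)*conj(-1) + 2*(2)*conj(2) + 2*(-1)*conj(-1) + 2*(-1)*conj(-1) + 6*(0)*conj(0) + 6*(0)*conj(0)
  = (4) + (4) + (2) + (2) + (8) + (2) + (2) + (0) + (0)
  = 24.
Dividing by |G| = 24 gives 24/24 = 1, matching the row-orthogonality relation <chi_8, chi_8> = [chi_8 = chi_8].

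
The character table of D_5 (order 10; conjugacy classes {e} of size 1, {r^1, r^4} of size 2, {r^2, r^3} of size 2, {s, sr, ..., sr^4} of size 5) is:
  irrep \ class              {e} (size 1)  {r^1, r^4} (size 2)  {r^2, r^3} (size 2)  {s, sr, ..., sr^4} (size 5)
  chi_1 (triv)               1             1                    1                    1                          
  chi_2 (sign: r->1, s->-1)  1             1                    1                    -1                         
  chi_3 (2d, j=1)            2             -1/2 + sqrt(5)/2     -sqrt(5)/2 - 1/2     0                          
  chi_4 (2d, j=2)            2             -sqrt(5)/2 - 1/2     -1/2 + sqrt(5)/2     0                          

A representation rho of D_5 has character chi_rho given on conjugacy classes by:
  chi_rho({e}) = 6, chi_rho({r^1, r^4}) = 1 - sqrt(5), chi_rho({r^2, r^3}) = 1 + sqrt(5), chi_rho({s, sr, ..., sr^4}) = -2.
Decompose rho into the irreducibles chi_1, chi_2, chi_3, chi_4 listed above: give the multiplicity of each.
Multiplicities: chi_1: 0, chi_2: 2, chi_3: 0, chi_4: 2.

Derivation: Use <chi_rho, chi> = (1/|G|) sum_C |C| * chi_rho(C) * conj(chi(C)) with |G| = 10 for each irreducible chi in the table:
  <chi_rho, chi_1> = (1/10)[1*(6)*conj(1) + 2*(1 - sqrt(5))*conj(1) + 2*(1 + sqrt(5))*conj(1) + 5*(-2)*conj(1)]
      = (1/10)[(6) + (2 - 2*sqrt(5)) + (2 + 2*sqrt(5)) + (-10)] = 0/10 = 0
  <chi_rho, chi_2> = (1/10)[1*(6)*conj(1) + 2*(1 - sqrt(5))*conj(1) + 2*(1 + sqrt(5))*conj(1) + 5*(-2)*conj(-1)]
      = (1/10)[(6) + (2 - 2*sqrt(5)) + (2 + 2*sqrt(5)) + (10)] = 20/10 = 2
  <chi_rho, chi_3> = (1/10)[1*(6)*conj(2) + 2*(1 - sqrt(5))*conj(-1/2 + sqrt(5)/2) + 2*(1 + sqrt(5))*conj(-sqrt(5)/2 - 1/2) + 5*(-2)*conj(0)]
      = (1/10)[(12) + (-6 + 2*sqrt(5)) + (-6 - 2*sqrt(5)) + (0)] = 0/10 = 0
  <chi_rho, chi_4> = (1/10)[1*(6)*conj(2) + 2*(1 - sqrt(5))*conj(-sqrt(5)/2 - 1/2) + 2*(1 + sqrt(5))*conj(-1/2 + sqrt(5)/2) + 5*(-2)*conj(0)]
      = (1/10)[(12) + (4) + (4) + (0)] = 20/10 = 2
Dimension check: dim(rho) = sum (mult * dim) = 0*1 + 2*1 + 0*2 + 2*2 = 6 = chi_rho(e) = 6.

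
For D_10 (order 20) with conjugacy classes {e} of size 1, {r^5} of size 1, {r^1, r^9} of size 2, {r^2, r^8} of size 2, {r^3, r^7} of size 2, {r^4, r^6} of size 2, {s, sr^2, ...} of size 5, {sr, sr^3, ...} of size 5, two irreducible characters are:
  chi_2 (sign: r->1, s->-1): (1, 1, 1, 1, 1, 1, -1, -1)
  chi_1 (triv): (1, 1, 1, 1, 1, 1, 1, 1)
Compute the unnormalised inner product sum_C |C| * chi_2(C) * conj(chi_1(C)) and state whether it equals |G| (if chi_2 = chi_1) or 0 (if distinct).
Sum = 0; so <chi_2, chi_1> = 0 (distinct irreducibles are orthogonal).

Proof sketch: Compute term by term over conjugacy classes (|C| * chi_2(C) * conj(chi_1(C))):
  1*(1)*conj(1) + 1*(1)*conj(1) + 2*(1)*conj(1) + 2*(1)*conj(1) + 2*(1)*conj(1) + 2*(1)*conj(1) + 5*(-1)*conj(1) + 5*(-1)*conj(1)
  = (1) + (1) + (2) + (2) + (2) + (2) + (-5) + (-5)
  = 0.
Dividing by |G| = 20 gives 0/20 = 0, matching the row-orthogonality relation <chi_2, chi_1> = [chi_2 = chi_1].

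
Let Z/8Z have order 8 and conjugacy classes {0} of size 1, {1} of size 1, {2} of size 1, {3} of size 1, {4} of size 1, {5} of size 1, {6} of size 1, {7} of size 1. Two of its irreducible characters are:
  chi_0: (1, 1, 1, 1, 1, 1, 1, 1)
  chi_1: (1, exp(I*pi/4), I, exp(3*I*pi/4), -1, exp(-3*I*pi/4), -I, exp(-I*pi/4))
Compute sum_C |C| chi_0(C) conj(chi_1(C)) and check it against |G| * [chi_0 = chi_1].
Sum = 0; so <chi_0, chi_1> = 0 (distinct irreducibles are orthogonal).

Working: Compute term by term over conjugacy classes (|C| * chi_0(C) * conj(chi_1(C))):
  1*(1)*conj(1) + 1*(1)*conj(exp(I*pi/4)) + 1*(1)*conj(I) + 1*(1)*conj(exp(3*I*pi/4)) + 1*(1)*conj(-1) + 1*(1)*conj(exp(-3*I*pi/4)) + 1*(1)*conj(-I) + 1*(1)*conj(exp(-I*pi/4))
  = (1) + (exp(-I*pi/4)) + (-I) + (exp(-3*I*pi/4)) + (-1) + (exp(3*I*pi/4)) + (I) + (exp(I*pi/4))
  = 0.
(Exp terms are combined using exp(i*s)*conj(exp(i*t)) = exp(i*(s-t)), and sums of them are collapsed using the identity that for every m > 1 the m distinct m-th roots of unity sum to 0, e.g. 1 + exp(2*I*pi/3) + exp(-2*I*pi/3) = 0.)
Dividing by |G| = 8 gives 0/8 = 0, matching the row-orthogonality relation <chi_0, chi_1> = [chi_0 = chi_1].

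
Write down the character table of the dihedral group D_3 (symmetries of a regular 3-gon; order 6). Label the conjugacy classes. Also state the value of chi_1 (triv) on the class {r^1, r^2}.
Conjugacy classes: {e} of size 1, {r^1, r^2} of size 2, {s, sr, ..., sr^2} of size 3.
Character table:
  irrep \ class              {e} (size 1)  {r^1, r^2} (size 2)  {s, sr, ..., sr^2} (size 3)
  chi_1 (triv)               1             1                    1                          
  chi_2 (sign: r->1, s->-1)  1             1                    -1                         
  chi_3 (2d, j=1)            2             -1                   0                          

Spot check: chi_1 (triv) on {r^1, r^2} = 1.

Working: D_3 has order 2*3 = 6 with 3 conjugacy classes, hence 3 irreducibles. Sum of squared dims 1 + 1 + 4 = 6 = |G|. Linear characters come from the abelianisation; the 2-dimensional irreps have character r^k -> 2*cos(2*pi*j*k/3), reflections -> 0.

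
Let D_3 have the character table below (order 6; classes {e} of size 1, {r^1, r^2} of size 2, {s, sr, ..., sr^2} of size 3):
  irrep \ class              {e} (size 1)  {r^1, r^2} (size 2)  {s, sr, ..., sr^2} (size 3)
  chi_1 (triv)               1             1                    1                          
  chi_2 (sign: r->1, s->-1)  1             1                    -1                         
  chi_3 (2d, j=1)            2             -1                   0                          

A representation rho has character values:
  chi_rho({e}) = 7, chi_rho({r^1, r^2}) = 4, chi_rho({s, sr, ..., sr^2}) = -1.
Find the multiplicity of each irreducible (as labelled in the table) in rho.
Multiplicities: chi_1: 2, chi_2: 3, chi_3: 1.

Why: Use <chi_rho, chi> = (1/|G|) sum_C |C| * chi_rho(C) * conj(chi(C)) with |G| = 6 for each irreducible chi in the table:
  <chi_rho, chi_1> = (1/6)[1*(7)*conj(1) + 2*(4)*conj(1) + 3*(-1)*conj(1)]
      = (1/6)[(7) + (8) + (-3)] = 12/6 = 2
  <chi_rho, chi_2> = (1/6)[1*(7)*conj(1) + 2*(4)*conj(1) + 3*(-1)*conj(-1)]
      = (1/6)[(7) + (8) + (3)] = 18/6 = 3
  <chi_rho, chi_3> = (1/6)[1*(7)*conj(2) + 2*(4)*conj(-1) + 3*(-1)*conj(0)]
      = (1/6)[(14) + (-8) + (0)] = 6/6 = 1
Dimension check: dim(rho) = sum (mult * dim) = 2*1 + 3*1 + 1*2 = 7 = chi_rho(e) = 7.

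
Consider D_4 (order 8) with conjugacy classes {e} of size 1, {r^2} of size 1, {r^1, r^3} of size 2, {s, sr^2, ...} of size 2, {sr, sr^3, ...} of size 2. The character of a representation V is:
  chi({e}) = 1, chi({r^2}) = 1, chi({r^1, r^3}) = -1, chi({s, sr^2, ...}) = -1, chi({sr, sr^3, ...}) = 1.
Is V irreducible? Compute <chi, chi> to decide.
Irreducible: <chi, chi> = 1.

Justification: <chi, chi> = (1/|G|) sum_C |C| * |chi(C)|^2 = (1/8)[1*|1|^2 + 1*|1|^2 + 2*|-1|^2 + 2*|-1|^2 + 2*|1|^2]
  = (1/8)[(1) + (1) + (2) + (2) + (2)] = 8/8 = 1.
A character is irreducible iff <chi, chi> = 1, so this representation is irreducible.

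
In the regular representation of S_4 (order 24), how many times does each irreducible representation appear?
Each irreducible V_i of dimension d_i appears with multiplicity d_i, i.e. rho_reg = (direct sum over all irreducibles V_i) d_i V_i. The irreducible dimensions for S_4 are 1, 1, 2, 3, 3: 2 irreducibles of dimension 1, each with multiplicity 1; 1 irreducible of dimension 2, with multiplicity 2; 2 irreducibles of dimension 3, each with multiplicity 3. Total dimension 2*1*1 + 1*2*2 + 2*3*3 = 24 = |G|.

General theorem: in the regular representation of a finite group G, each irreducible appears with multiplicity equal to its dimension. Check: dim(rho_reg) = sum d_i^2 = 1 + 1 + 4 + 9 + 9 = 24 = |G|.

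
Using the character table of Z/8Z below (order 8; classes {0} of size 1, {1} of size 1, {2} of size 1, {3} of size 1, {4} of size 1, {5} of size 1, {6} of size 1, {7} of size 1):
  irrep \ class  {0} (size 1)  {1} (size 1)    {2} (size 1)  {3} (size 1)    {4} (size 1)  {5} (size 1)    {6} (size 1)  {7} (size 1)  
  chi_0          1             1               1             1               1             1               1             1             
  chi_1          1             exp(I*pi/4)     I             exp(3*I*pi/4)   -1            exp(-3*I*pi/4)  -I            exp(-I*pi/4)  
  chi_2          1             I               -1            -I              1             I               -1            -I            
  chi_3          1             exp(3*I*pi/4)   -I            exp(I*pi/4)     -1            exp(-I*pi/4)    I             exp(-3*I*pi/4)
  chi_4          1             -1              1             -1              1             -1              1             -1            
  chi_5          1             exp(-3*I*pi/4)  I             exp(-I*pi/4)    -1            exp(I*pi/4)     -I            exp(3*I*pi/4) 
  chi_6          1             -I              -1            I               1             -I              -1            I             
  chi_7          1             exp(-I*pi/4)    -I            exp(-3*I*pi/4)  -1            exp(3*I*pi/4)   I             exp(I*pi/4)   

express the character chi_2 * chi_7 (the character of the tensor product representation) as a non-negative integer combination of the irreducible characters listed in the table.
chi_2 tensor chi_7 = chi_1 (all other irreducibles have multiplicity 0).

Explanation: The character of a tensor product is the pointwise product (chi_2 * chi_7)(C) = chi_2(C) * chi_7(C):
  {0}: (1)*(1), {1}: (I)*(exp(-I*pi/4)), {2}: (-1)*(-I), {3}: (-I)*(exp(-3*I*pi/4)), {4}: (1)*(-1), {5}: (I)*(exp(3*I*pi/4)), {6}: (-1)*(I), {7}: (-I)*(exp(I*pi/4))
so (chi_2 * chi_7) takes values
  {0} -> 1, {1} -> exp(I*pi/4), {2} -> I, {3} -> -exp(-I*pi/4), {4} -> -1, {5} -> exp(-3*I*pi/4), {6} -> -I, {7} -> -exp(3*I*pi/4).
Now take the inner product of this character with each irreducible chi from the table, <chi_2*chi_7, chi> = (1/8) sum_C |C| (chi_2*chi_7)(C) conj(chi(C)):
  <chi_2*chi_7, chi_0> = (1/8)[1*(1)*conj(1) + 1*(exp(I*pi/4))*conj(1) + 1*(I)*conj(1) + 1*(-exp(-I*pi/4))*conj(1) + 1*(-1)*conj(1) + 1*(exp(-3*I*pi/4))*conj(1) + 1*(-I)*conj(1) + 1*(-exp(3*I*pi/4))*conj(1)]
      = (1/8)[(1) + (exp(I*pi/4)) + (I) + (-exp(-I*pi/4)) + (-1) + (exp(-3*I*pi/4)) + (-I) + (-exp(3*I*pi/4))] = 0/8 = 0
  <chi_2*chi_7, chi_1> = (1/8)[1*(1)*conj(1) + 1*(exp(I*pi/4))*conj(exp(I*pi/4)) + 1*(I)*conj(I) + 1*(-exp(-I*pi/4))*conj(exp(3*I*pi/4)) + 1*(-1)*conj(-1) + 1*(exp(-3*I*pi/4))*conj(exp(-3*I*pi/4)) + 1*(-I)*conj(-I) + 1*(-exp(3*I*pi/4))*conj(exp(-I*pi/4))]
      = (1/8)[(1) + (1) + (1) + (1) + (1) + (1) + (1) + (1)] = 8/8 = 1
  <chi_2*chi_7, chi_2> = (1/8)[1*(1)*conj(1) + 1*(exp(I*pi/4))*conj(I) + 1*(I)*conj(-1) + 1*(-exp(-I*pi/4))*conj(-I) + 1*(-1)*conj(1) + 1*(exp(-3*I*pi/4))*conj(I) + 1*(-I)*conj(-1) + 1*(-exp(3*I*pi/4))*conj(-I)]
      = (1/8)[(1) + (-exp(3*I*pi/4)) + (-I) + (-exp(I*pi/4)) + (-1) + (-exp(-I*pi/4)) + (I) + (-exp(-3*I*pi/4))] = 0/8 = 0
  <chi_2*chi_7, chi_3> = (1/8)[1*(1)*conj(1) + 1*(exp(I*pi/4))*conj(exp(3*I*pi/4)) + 1*(I)*conj(-I) + 1*(-exp(-I*pi/4))*conj(exp(I*pi/4)) + 1*(-1)*conj(-1) + 1*(exp(-3*I*pi/4))*conj(exp(-I*pi/4)) + 1*(-I)*conj(I) + 1*(-exp(3*I*pi/4))*conj(exp(-3*I*pi/4))]
      = (1/8)[(1) + (-I) + (-1) + (I) + (1) + (-I) + (-1) + (I)] = 0/8 = 0
  <chi_2*chi_7, chi_4> = (1/8)[1*(1)*conj(1) + 1*(exp(I*pi/4))*conj(-1) + 1*(I)*conj(1) + 1*(-exp(-I*pi/4))*conj(-1) + 1*(-1)*conj(1) + 1*(exp(-3*I*pi/4))*conj(-1) + 1*(-I)*conj(1) + 1*(-exp(3*I*pi/4))*conj(-1)]
      = (1/8)[(1) + (-exp(I*pi/4)) + (I) + (exp(-I*pi/4)) + (-1) + (-exp(-3*I*pi/4)) + (-I) + (exp(3*I*pi/4))] = 0/8 = 0
  <chi_2*chi_7, chi_5> = (1/8)[1*(1)*conj(1) + 1*(exp(I*pi/4))*conj(exp(-3*I*pi/4)) + 1*(I)*conj(I) + 1*(-exp(-I*pi/4))*conj(exp(-I*pi/4)) + 1*(-1)*conj(-1) + 1*(exp(-3*I*pi/4))*conj(exp(I*pi/4)) + 1*(-I)*conj(-I) + 1*(-exp(3*I*pi/4))*conj(exp(3*I*pi/4))]
      = (1/8)[(1) + (-1) + (1) + (-1) + (1) + (-1) + (1) + (-1)] = 0/8 = 0
  <chi_2*chi_7, chi_6> = (1/8)[1*(1)*conj(1) + 1*(exp(I*pi/4))*conj(-I) + 1*(I)*conj(-1) + 1*(-exp(-I*pi/4))*conj(I) + 1*(-1)*conj(1) + 1*(exp(-3*I*pi/4))*conj(-I) + 1*(-I)*conj(-1) + 1*(-exp(3*I*pi/4))*conj(I)]
      = (1/8)[(1) + (exp(3*I*pi/4)) + (-I) + (exp(I*pi/4)) + (-1) + (exp(-I*pi/4)) + (I) + (exp(-3*I*pi/4))] = 0/8 = 0
  <chi_2*chi_7, chi_7> = (1/8)[1*(1)*conj(1) + 1*(exp(I*pi/4))*conj(exp(-I*pi/4)) + 1*(I)*conj(-I) + 1*(-exp(-I*pi/4))*conj(exp(-3*I*pi/4)) + 1*(-1)*conj(-1) + 1*(exp(-3*I*pi/4))*conj(exp(3*I*pi/4)) + 1*(-I)*conj(I) + 1*(-exp(3*I*pi/4))*conj(exp(I*pi/4))]
      = (1/8)[(1) + (I) + (-1) + (-I) + (1) + (I) + (-1) + (-I)] = 0/8 = 0
(Exp terms are combined using exp(i*s)*conj(exp(i*t)) = exp(i*(s-t)), and sums of them are collapsed using the identity that for every m > 1 the m distinct m-th roots of unity sum to 0, e.g. 1 + exp(2*I*pi/3) + exp(-2*I*pi/3) = 0.)
Hence the multiplicities are chi_1: 1. Dimension check: dim(chi_2)*dim(chi_7) = 1*1 = 1 and sum (mult * dim) = 1*1 = 1.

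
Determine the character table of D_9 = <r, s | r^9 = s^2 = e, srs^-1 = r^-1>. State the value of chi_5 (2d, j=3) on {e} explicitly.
Conjugacy classes: {e} of size 1, {r^1, r^8} of size 2, {r^2, r^7} of size 2, {r^3, r^6} of size 2, {r^4, r^5} of size 2, {s, sr, ..., sr^8} of size 9.
Character table:
  irrep \ class              {e} (size 1)  {r^1, r^8} (size 2)  {r^2, r^7} (size 2)  {r^3, r^6} (size 2)  {r^4, r^5} (size 2)  {s, sr, ..., sr^8} (size 9)
  chi_1 (triv)               1             1                    1                    1                    1                    1                          
  chi_2 (sign: r->1, s->-1)  1             1                    1                    1                    1                    -1                         
  chi_3 (2d, j=1)            2             2*cos(2*pi/9)        2*cos(4*pi/9)        -1                   -2*cos(pi/9)         0                          
  chi_4 (2d, j=2)            2             2*cos(4*pi/9)        -2*cos(pi/9)         -1                   2*cos(2*pi/9)        0                          
  chi_5 (2d, j=3)            2             -1                   -1                   2                    -1                   0                          
  chi_6 (2d, j=4)            2             -2*cos(pi/9)         2*cos(2*pi/9)        -1                   2*cos(4*pi/9)        0                          

Spot check: chi_5 (2d, j=3) on {e} = 2.

Reasoning: D_9 has order 2*9 = 18 with 6 conjugacy classes, hence 6 irreducibles. Sum of squared dims 1 + 1 + 4 + 4 + 4 + 4 = 18 = |G|. Linear characters come from the abelianisation; the 2-dimensional irreps have character r^k -> 2*cos(2*pi*j*k/9), reflections -> 0.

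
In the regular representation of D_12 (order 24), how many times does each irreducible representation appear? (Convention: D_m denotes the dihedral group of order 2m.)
Each irreducible V_i of dimension d_i appears with multiplicity d_i, i.e. rho_reg = (direct sum over all irreducibles V_i) d_i V_i. The irreducible dimensions for D_12 are 1, 1, 1, 1, 2, 2, 2, 2, 2: 4 irreducibles of dimension 1, each with multiplicity 1; 5 irreducibles of dimension 2, each with multiplicity 2. Total dimension 4*1*1 + 5*2*2 = 24 = |G|.

Argument: General theorem: in the regular representation of a finite group G, each irreducible appears with multiplicity equal to its dimension. Check: dim(rho_reg) = sum d_i^2 = 1 + 1 + 1 + 1 + 4 + 4 + 4 + 4 + 4 = 24 = |G|.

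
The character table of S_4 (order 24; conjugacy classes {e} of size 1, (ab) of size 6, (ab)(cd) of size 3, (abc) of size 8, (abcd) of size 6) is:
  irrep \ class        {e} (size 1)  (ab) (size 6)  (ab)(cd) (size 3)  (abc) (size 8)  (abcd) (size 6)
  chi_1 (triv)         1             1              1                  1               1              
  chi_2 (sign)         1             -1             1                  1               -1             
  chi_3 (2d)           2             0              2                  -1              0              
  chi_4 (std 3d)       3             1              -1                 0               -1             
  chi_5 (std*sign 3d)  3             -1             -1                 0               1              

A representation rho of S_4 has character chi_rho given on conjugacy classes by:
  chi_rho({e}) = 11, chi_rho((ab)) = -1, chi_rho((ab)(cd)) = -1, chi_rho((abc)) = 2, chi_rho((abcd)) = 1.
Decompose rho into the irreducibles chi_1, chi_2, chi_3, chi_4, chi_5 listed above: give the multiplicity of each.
Multiplicities: chi_1: 1, chi_2: 1, chi_3: 0, chi_4: 1, chi_5: 2.

Reasoning: Use <chi_rho, chi> = (1/|G|) sum_C |C| * chi_rho(C) * conj(chi(C)) with |G| = 24 for each irreducible chi in the table:
  <chi_rho, chi_1> = (1/24)[1*(11)*conj(1) + 6*(-1)*conj(1) + 3*(-1)*conj(1) + 8*(2)*conj(1) + 6*(1)*conj(1)]
      = (1/24)[(11) + (-6) + (-3) + (16) + (6)] = 24/24 = 1
  <chi_rho, chi_2> = (1/24)[1*(11)*conj(1) + 6*(-1)*conj(-1) + 3*(-1)*conj(1) + 8*(2)*conj(1) + 6*(1)*conj(-1)]
      = (1/24)[(11) + (6) + (-3) + (16) + (-6)] = 24/24 = 1
  <chi_rho, chi_3> = (1/24)[1*(11)*conj(2) + 6*(-1)*conj(0) + 3*(-1)*conj(2) + 8*(2)*conj(-1) + 6*(1)*conj(0)]
      = (1/24)[(22) + (0) + (-6) + (-16) + (0)] = 0/24 = 0
  <chi_rho, chi_4> = (1/24)[1*(11)*conj(3) + 6*(-1)*conj(1) + 3*(-1)*conj(-1) + 8*(2)*conj(0) + 6*(1)*conj(-1)]
      = (1/24)[(33) + (-6) + (3) + (0) + (-6)] = 24/24 = 1
  <chi_rho, chi_5> = (1/24)[1*(11)*conj(3) + 6*(-1)*conj(-1) + 3*(-1)*conj(-1) + 8*(2)*conj(0) + 6*(1)*conj(1)]
      = (1/24)[(33) + (6) + (3) + (0) + (6)] = 48/24 = 2
Dimension check: dim(rho) = sum (mult * dim) = 1*1 + 1*1 + 0*2 + 1*3 + 2*3 = 11 = chi_rho(e) = 11.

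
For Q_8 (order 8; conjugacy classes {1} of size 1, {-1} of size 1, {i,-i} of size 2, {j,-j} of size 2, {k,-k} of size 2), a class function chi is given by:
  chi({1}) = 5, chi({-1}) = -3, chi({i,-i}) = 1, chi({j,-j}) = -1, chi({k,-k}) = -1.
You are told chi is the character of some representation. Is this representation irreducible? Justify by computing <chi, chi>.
Not irreducible (reducible): <chi, chi> = 5 > 1.

Reasoning: <chi, chi> = (1/|G|) sum_C |C| * |chi(C)|^2 = (1/8)[1*|5|^2 + 1*|-3|^2 + 2*|1|^2 + 2*|-1|^2 + 2*|-1|^2]
  = (1/8)[(25) + (9) + (2) + (2) + (2)] = 40/8 = 5.
A character is irreducible iff <chi, chi> = 1, so this representation is reducible.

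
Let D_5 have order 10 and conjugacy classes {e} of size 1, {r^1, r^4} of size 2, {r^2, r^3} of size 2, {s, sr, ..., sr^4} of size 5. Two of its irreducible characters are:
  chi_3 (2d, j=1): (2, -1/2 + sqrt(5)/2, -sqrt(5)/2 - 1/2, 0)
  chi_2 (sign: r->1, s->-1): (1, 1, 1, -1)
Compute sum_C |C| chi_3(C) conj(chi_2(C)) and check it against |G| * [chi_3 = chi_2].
Sum = 0; so <chi_3, chi_2> = 0 (distinct irreducibles are orthogonal).

Derivation: Compute term by term over conjugacy classes (|C| * chi_3(C) * conj(chi_2(C))):
  1*(2)*conj(1) + 2*(-1/2 + sqrt(5)/2)*conj(1) + 2*(-sqrt(5)/2 - 1/2)*conj(1) + 5*(0)*conj(-1)
  = (2) + (-1 + sqrt(5)) + (-sqrt(5) - 1) + (0)
  = 0.
Dividing by |G| = 10 gives 0/10 = 0, matching the row-orthogonality relation <chi_3, chi_2> = [chi_3 = chi_2].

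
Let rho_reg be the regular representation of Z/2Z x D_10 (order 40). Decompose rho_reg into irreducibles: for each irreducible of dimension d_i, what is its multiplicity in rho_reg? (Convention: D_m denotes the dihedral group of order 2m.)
Each irreducible V_i of dimension d_i appears with multiplicity d_i, i.e. rho_reg = (direct sum over all irreducibles V_i) d_i V_i. The irreducible dimensions for Z/2Z x D_10 are 1, 1, 1, 1, 1, 1, 1, 1, 2, 2, 2, 2, 2, 2, 2, 2: 8 irreducibles of dimension 1, each with multiplicity 1; 8 irreducibles of dimension 2, each with multiplicity 2. Total dimension 8*1*1 + 8*2*2 = 40 = |G|.

Derivation: General theorem: in the regular representation of a finite group G, each irreducible appears with multiplicity equal to its dimension. Check: dim(rho_reg) = sum d_i^2 = 1 + 1 + 1 + 1 + 1 + 1 + 1 + 1 + 4 + 4 + 4 + 4 + 4 + 4 + 4 + 4 = 40 = |G|.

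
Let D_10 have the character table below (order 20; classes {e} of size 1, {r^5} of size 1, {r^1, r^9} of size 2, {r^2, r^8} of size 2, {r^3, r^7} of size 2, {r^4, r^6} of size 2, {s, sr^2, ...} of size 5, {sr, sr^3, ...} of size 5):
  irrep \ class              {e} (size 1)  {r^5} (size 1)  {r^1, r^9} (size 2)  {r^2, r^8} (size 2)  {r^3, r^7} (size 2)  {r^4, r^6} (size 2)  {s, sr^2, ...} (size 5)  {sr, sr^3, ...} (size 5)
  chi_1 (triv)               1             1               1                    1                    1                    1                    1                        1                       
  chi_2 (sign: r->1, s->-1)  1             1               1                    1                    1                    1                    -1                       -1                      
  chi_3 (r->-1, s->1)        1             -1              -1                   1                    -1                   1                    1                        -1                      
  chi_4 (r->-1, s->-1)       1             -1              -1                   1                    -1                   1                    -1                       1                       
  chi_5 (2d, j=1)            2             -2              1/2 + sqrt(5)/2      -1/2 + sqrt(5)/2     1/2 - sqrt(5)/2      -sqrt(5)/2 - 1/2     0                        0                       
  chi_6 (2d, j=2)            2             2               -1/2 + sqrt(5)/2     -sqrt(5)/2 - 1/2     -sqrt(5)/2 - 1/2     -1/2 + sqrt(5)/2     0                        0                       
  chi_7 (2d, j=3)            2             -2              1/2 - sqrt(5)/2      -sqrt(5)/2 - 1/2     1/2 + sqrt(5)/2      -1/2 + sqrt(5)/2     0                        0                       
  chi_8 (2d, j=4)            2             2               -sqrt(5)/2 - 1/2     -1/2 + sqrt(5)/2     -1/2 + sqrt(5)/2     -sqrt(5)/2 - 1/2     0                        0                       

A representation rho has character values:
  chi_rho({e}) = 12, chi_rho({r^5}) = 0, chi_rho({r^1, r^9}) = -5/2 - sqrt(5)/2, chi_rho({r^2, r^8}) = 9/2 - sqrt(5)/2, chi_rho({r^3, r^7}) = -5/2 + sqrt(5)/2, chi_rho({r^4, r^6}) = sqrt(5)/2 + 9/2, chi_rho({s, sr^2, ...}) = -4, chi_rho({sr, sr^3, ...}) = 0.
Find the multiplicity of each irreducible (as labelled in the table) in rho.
Multiplicities: chi_1: 0, chi_2: 2, chi_3: 1, chi_4: 3, chi_5: 0, chi_6: 1, chi_7: 1, chi_8: 1.

Why: Use <chi_rho, chi> = (1/|G|) sum_C |C| * chi_rho(C) * conj(chi(C)) with |G| = 20 for each irreducible chi in the table:
  <chi_rho, chi_1> = (1/20)[1*(12)*conj(1) + 1*(0)*conj(1) + 2*(-5/2 - sqrt(5)/2)*conj(1) + 2*(9/2 - sqrt(5)/2)*conj(1) + 2*(-5/2 + sqrt(5)/2)*conj(1) + 2*(sqrt(5)/2 + 9/2)*conj(1) + 5*(-4)*conj(1) + 5*(0)*conj(1)]
      = (1/20)[(12) + (0) + (-5 - sqrt(5)) + (9 - sqrt(5)) + (-5 + sqrt(5)) + (sqrt(5) + 9) + (-20) + (0)] = 0/20 = 0
  <chi_rho, chi_2> = (1/20)[1*(12)*conj(1) + 1*(0)*conj(1) + 2*(-5/2 - sqrt(5)/2)*conj(1) + 2*(9/2 - sqrt(5)/2)*conj(1) + 2*(-5/2 + sqrt(5)/2)*conj(1) + 2*(sqrt(5)/2 + 9/2)*conj(1) + 5*(-4)*conj(-1) + 5*(0)*conj(-1)]
      = (1/20)[(12) + (0) + (-5 - sqrt(5)) + (9 - sqrt(5)) + (-5 + sqrt(5)) + (sqrt(5) + 9) + (20) + (0)] = 40/20 = 2
  <chi_rho, chi_3> = (1/20)[1*(12)*conj(1) + 1*(0)*conj(-1) + 2*(-5/2 - sqrt(5)/2)*conj(-1) + 2*(9/2 - sqrt(5)/2)*conj(1) + 2*(-5/2 + sqrt(5)/2)*conj(-1) + 2*(sqrt(5)/2 + 9/2)*conj(1) + 5*(-4)*conj(1) + 5*(0)*conj(-1)]
      = (1/20)[(12) + (0) + (sqrt(5) + 5) + (9 - sqrt(5)) + (5 - sqrt(5)) + (sqrt(5) + 9) + (-20) + (0)] = 20/20 = 1
  <chi_rho, chi_4> = (1/20)[1*(12)*conj(1) + 1*(0)*conj(-1) + 2*(-5/2 - sqrt(5)/2)*conj(-1) + 2*(9/2 - sqrt(5)/2)*conj(1) + 2*(-5/2 + sqrt(5)/2)*conj(-1) + 2*(sqrt(5)/2 + 9/2)*conj(1) + 5*(-4)*conj(-1) + 5*(0)*conj(1)]
      = (1/20)[(12) + (0) + (sqrt(5) + 5) + (9 - sqrt(5)) + (5 - sqrt(5)) + (sqrt(5) + 9) + (20) + (0)] = 60/20 = 3
  <chi_rho, chi_5> = (1/20)[1*(12)*conj(2) + 1*(0)*conj(-2) + 2*(-5/2 - sqrt(5)/2)*conj(1/2 + sqrt(5)/2) + 2*(9/2 - sqrt(5)/2)*conj(-1/2 + sqrt(5)/2) + 2*(-5/2 + sqrt(5)/2)*conj(1/2 - sqrt(5)/2) + 2*(sqrt(5)/2 + 9/2)*conj(-sqrt(5)/2 - 1/2) + 5*(-4)*conj(0) + 5*(0)*conj(0)]
      = (1/20)[(24) + (0) + (-3*sqrt(5) - 5) + (-7 + 5*sqrt(5)) + (-5 + 3*sqrt(5)) + (-5*sqrt(5) - 7) + (0) + (0)] = 0/20 = 0
  <chi_rho, chi_6> = (1/20)[1*(12)*conj(2) + 1*(0)*conj(2) + 2*(-5/2 - sqrt(5)/2)*conj(-1/2 + sqrt(5)/2) + 2*(9/2 - sqrt(5)/2)*conj(-sqrt(5)/2 - 1/2) + 2*(-5/2 + sqrt(5)/2)*conj(-sqrt(5)/2 - 1/2) + 2*(sqrt(5)/2 + 9/2)*conj(-1/2 + sqrt(5)/2) + 5*(-4)*conj(0) + 5*(0)*conj(0)]
      = (1/20)[(24) + (0) + (-2*sqrt(5)) + (-4*sqrt(5) - 2) + (2*sqrt(5)) + (-2 + 4*sqrt(5)) + (0) + (0)] = 20/20 = 1
  <chi_rho, chi_7> = (1/20)[1*(12)*conj(2) + 1*(0)*conj(-2) + 2*(-5/2 - sqrt(5)/2)*conj(1/2 - sqrt(5)/2) + 2*(9/2 - sqrt(5)/2)*conj(-sqrt(5)/2 - 1/2) + 2*(-5/2 + sqrt(5)/2)*conj(1/2 + sqrt(5)/2) + 2*(sqrt(5)/2 + 9/2)*conj(-1/2 + sqrt(5)/2) + 5*(-4)*conj(0) + 5*(0)*conj(0)]
      = (1/20)[(24) + (0) + (2*sqrt(5)) + (-4*sqrt(5) - 2) + (-2*sqrt(5)) + (-2 + 4*sqrt(5)) + (0) + (0)] = 20/20 = 1
  <chi_rho, chi_8> = (1/20)[1*(12)*conj(2) + 1*(0)*conj(2) + 2*(-5/2 - sqrt(5)/2)*conj(-sqrt(5)/2 - 1/2) + 2*(9/2 - sqrt(5)/2)*conj(-1/2 + sqrt(5)/2) + 2*(-5/2 + sqrt(5)/2)*conj(-1/2 + sqrt(5)/2) + 2*(sqrt(5)/2 + 9/2)*conj(-sqrt(5)/2 - 1/2) + 5*(-4)*conj(0) + 5*(0)*conj(0)]
      = (1/20)[(24) + (0) + (5 + 3*sqrt(5)) + (-7 + 5*sqrt(5)) + (5 - 3*sqrt(5)) + (-5*sqrt(5) - 7) + (0) + (0)] = 20/20 = 1
Dimension check: dim(rho) = sum (mult * dim) = 0*1 + 2*1 + 1*1 + 3*1 + 0*2 + 1*2 + 1*2 + 1*2 = 12 = chi_rho(e) = 12.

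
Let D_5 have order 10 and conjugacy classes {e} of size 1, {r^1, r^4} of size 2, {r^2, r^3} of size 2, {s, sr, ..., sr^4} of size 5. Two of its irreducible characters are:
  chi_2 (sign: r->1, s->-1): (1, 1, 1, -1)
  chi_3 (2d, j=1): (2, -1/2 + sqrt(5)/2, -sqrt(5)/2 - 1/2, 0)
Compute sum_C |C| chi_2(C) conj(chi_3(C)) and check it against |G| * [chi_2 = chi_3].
Sum = 0; so <chi_2, chi_3> = 0 (distinct irreducibles are orthogonal).

Proof sketch: Compute term by term over conjugacy classes (|C| * chi_2(C) * conj(chi_3(C))):
  1*(1)*conj(2) + 2*(1)*conj(-1/2 + sqrt(5)/2) + 2*(1)*conj(-sqrt(5)/2 - 1/2) + 5*(-1)*conj(0)
  = (2) + (-1 + sqrt(5)) + (-sqrt(5) - 1) + (0)
  = 0.
Dividing by |G| = 10 gives 0/10 = 0, matching the row-orthogonality relation <chi_2, chi_3> = [chi_2 = chi_3].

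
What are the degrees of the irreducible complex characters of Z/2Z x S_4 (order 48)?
Dimensions: 1, 1, 1, 1, 2, 2, 3, 3, 3, 3

Solution. There are 10 irreducibles (= number of conjugacy classes). Their dimensions d_i satisfy sum d_i^2 = |G| = 48: 1 + 1 + 1 + 1 + 4 + 4 + 9 + 9 + 9 + 9 = 48. (For the product with Z/2Z: each of the 2 1-dim characters of Z/2Z tensors with each irrep of S_4, giving 2 copies of each S_4-dimension.)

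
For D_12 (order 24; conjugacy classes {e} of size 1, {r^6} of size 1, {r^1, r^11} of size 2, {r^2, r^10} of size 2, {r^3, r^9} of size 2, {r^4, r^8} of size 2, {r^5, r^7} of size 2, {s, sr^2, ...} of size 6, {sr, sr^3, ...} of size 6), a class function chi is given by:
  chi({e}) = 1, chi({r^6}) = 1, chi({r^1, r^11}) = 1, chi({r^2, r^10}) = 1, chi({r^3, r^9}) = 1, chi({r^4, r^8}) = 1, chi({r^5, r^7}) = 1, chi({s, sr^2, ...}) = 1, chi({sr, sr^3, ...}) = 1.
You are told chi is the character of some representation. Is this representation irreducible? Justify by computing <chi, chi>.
Irreducible: <chi, chi> = 1.

Reasoning: <chi, chi> = (1/|G|) sum_C |C| * |chi(C)|^2 = (1/24)[1*|1|^2 + 1*|1|^2 + 2*|1|^2 + 2*|1|^2 + 2*|1|^2 + 2*|1|^2 + 2*|1|^2 + 6*|1|^2 + 6*|1|^2]
  = (1/24)[(1) + (1) + (2) + (2) + (2) + (2) + (2) + (6) + (6)] = 24/24 = 1.
A character is irreducible iff <chi, chi> = 1, so this representation is irreducible.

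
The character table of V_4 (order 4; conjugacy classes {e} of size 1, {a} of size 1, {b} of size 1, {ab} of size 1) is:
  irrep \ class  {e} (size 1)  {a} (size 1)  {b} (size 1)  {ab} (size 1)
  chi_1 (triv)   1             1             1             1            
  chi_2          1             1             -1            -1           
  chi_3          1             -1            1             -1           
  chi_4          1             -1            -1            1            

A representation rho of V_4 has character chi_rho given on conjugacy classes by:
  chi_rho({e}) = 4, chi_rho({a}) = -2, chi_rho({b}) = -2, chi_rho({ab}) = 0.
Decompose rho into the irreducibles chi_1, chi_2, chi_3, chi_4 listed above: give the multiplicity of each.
Multiplicities: chi_1: 0, chi_2: 1, chi_3: 1, chi_4: 2.

Derivation: Use <chi_rho, chi> = (1/|G|) sum_C |C| * chi_rho(C) * conj(chi(C)) with |G| = 4 for each irreducible chi in the table:
  <chi_rho, chi_1> = (1/4)[1*(4)*conj(1) + 1*(-2)*conj(1) + 1*(-2)*conj(1) + 1*(0)*conj(1)]
      = (1/4)[(4) + (-2) + (-2) + (0)] = 0/4 = 0
  <chi_rho, chi_2> = (1/4)[1*(4)*conj(1) + 1*(-2)*conj(1) + 1*(-2)*conj(-1) + 1*(0)*conj(-1)]
      = (1/4)[(4) + (-2) + (2) + (0)] = 4/4 = 1
  <chi_rho, chi_3> = (1/4)[1*(4)*conj(1) + 1*(-2)*conj(-1) + 1*(-2)*conj(1) + 1*(0)*conj(-1)]
      = (1/4)[(4) + (2) + (-2) + (0)] = 4/4 = 1
  <chi_rho, chi_4> = (1/4)[1*(4)*conj(1) + 1*(-2)*conj(-1) + 1*(-2)*conj(-1) + 1*(0)*conj(1)]
      = (1/4)[(4) + (2) + (2) + (0)] = 8/4 = 2
Dimension check: dim(rho) = sum (mult * dim) = 0*1 + 1*1 + 1*1 + 2*1 = 4 = chi_rho(e) = 4.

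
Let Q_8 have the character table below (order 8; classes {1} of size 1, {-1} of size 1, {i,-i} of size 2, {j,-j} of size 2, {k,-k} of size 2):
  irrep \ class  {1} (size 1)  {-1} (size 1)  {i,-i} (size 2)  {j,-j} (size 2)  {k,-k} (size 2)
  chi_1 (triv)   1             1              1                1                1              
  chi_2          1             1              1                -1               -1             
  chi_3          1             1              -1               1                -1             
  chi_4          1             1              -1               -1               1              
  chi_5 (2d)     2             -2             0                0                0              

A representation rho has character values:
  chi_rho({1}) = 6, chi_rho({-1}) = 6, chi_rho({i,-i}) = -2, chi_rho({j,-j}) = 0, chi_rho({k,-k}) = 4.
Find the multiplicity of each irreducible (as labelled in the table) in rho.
Multiplicities: chi_1: 2, chi_2: 0, chi_3: 1, chi_4: 3, chi_5: 0.

Why: Use <chi_rho, chi> = (1/|G|) sum_C |C| * chi_rho(C) * conj(chi(C)) with |G| = 8 for each irreducible chi in the table:
  <chi_rho, chi_1> = (1/8)[1*(6)*conj(1) + 1*(6)*conj(1) + 2*(-2)*conj(1) + 2*(0)*conj(1) + 2*(4)*conj(1)]
      = (1/8)[(6) + (6) + (-4) + (0) + (8)] = 16/8 = 2
  <chi_rho, chi_2> = (1/8)[1*(6)*conj(1) + 1*(6)*conj(1) + 2*(-2)*conj(1) + 2*(0)*conj(-1) + 2*(4)*conj(-1)]
      = (1/8)[(6) + (6) + (-4) + (0) + (-8)] = 0/8 = 0
  <chi_rho, chi_3> = (1/8)[1*(6)*conj(1) + 1*(6)*conj(1) + 2*(-2)*conj(-1) + 2*(0)*conj(1) + 2*(4)*conj(-1)]
      = (1/8)[(6) + (6) + (4) + (0) + (-8)] = 8/8 = 1
  <chi_rho, chi_4> = (1/8)[1*(6)*conj(1) + 1*(6)*conj(1) + 2*(-2)*conj(-1) + 2*(0)*conj(-1) + 2*(4)*conj(1)]
      = (1/8)[(6) + (6) + (4) + (0) + (8)] = 24/8 = 3
  <chi_rho, chi_5> = (1/8)[1*(6)*conj(2) + 1*(6)*conj(-2) + 2*(-2)*conj(0) + 2*(0)*conj(0) + 2*(4)*conj(0)]
      = (1/8)[(12) + (-12) + (0) + (0) + (0)] = 0/8 = 0
Dimension check: dim(rho) = sum (mult * dim) = 2*1 + 0*1 + 1*1 + 3*1 + 0*2 = 6 = chi_rho(e) = 6.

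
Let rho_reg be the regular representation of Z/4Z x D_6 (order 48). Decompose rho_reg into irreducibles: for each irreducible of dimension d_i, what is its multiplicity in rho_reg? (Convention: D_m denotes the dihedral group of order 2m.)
Each irreducible V_i of dimension d_i appears with multiplicity d_i, i.e. rho_reg = (direct sum over all irreducibles V_i) d_i V_i. The irreducible dimensions for Z/4Z x D_6 are 1, 1, 1, 1, 1, 1, 1, 1, 1, 1, 1, 1, 1, 1, 1, 1, 2, 2, 2, 2, 2, 2, 2, 2: 16 irreducibles of dimension 1, each with multiplicity 1; 8 irreducibles of dimension 2, each with multiplicity 2. Total dimension 16*1*1 + 8*2*2 = 48 = |G|.

Solution. General theorem: in the regular representation of a finite group G, each irreducible appears with multiplicity equal to its dimension. Check: dim(rho_reg) = sum d_i^2 = 1 + 1 + 1 + 1 + 1 + 1 + 1 + 1 + 1 + 1 + 1 + 1 + 1 + 1 + 1 + 1 + 4 + 4 + 4 + 4 + 4 + 4 + 4 + 4 = 48 = |G|.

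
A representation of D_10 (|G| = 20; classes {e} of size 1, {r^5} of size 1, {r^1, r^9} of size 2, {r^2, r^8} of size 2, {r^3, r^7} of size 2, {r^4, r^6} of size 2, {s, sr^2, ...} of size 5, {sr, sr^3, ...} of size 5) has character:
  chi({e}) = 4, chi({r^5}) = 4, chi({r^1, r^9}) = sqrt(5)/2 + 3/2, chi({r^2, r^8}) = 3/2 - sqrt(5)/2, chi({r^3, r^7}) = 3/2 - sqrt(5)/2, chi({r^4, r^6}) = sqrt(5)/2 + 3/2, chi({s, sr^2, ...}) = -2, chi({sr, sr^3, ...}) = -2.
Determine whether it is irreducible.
Not irreducible (reducible): <chi, chi> = 5 > 1.

Proof sketch: <chi, chi> = (1/|G|) sum_C |C| * |chi(C)|^2 = (1/20)[1*|4|^2 + 1*|4|^2 + 2*|sqrt(5)/2 + 3/2|^2 + 2*|3/2 - sqrt(5)/2|^2 + 2*|3/2 - sqrt(5)/2|^2 + 2*|sqrt(5)/2 + 3/2|^2 + 5*|-2|^2 + 5*|-2|^2]
  = (1/20)[(16) + (16) + (3*sqrt(5) + 7) + (7 - 3*sqrt(5)) + (7 - 3*sqrt(5)) + (3*sqrt(5) + 7) + (20) + (20)] = 100/20 = 5.
A character is irreducible iff <chi, chi> = 1, so this representation is reducible.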